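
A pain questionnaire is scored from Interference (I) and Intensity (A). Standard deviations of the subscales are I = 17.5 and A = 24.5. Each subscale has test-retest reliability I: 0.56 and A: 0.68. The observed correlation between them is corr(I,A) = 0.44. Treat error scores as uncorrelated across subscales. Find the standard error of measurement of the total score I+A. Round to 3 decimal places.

Var(total) = 906.5 + 377.3 = 1283.8.
True-score variance = 579.67 + 377.3 = 956.97, so reliability = 0.7454.
Error variance = 1283.8 − 956.97 = 326.83; SEM = √326.83 = 18.078.

18.078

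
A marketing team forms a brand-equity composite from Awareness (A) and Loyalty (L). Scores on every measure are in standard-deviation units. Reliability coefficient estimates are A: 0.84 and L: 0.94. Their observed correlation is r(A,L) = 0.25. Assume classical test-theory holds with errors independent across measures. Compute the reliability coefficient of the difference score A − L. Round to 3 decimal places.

Var(A−L) = 1 + 1 − 2·0.25 = 2 − 0.5 = 1.5.
With uncorrelated errors the cross-covariances are all true-score covariance, so they carry over unchanged; only the diagonal terms shrink to ρᵢσᵢ².
True-score variance = [0.84 + 0.94] − 0.5 = 1.78 − 0.5 = 1.28.
Reliability = 1.28 / 1.5 = 0.853.

0.853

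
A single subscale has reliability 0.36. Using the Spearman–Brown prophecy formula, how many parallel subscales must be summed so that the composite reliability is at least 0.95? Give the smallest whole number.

34

k ≥ ρ*(1−ρ₁)/(ρ₁(1−ρ*)) = 0.95·0.64 / (0.36·0.05) = 33.778.
Smallest integer k = 34.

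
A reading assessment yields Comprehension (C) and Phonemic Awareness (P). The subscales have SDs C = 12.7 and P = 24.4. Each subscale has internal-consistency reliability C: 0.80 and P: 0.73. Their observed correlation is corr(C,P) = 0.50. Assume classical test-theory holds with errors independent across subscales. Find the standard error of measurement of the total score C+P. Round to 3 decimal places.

Var(total) = 756.65 + 309.88 = 1066.53.
True-score variance = 563.645 + 309.88 = 873.525, so reliability = 0.8190.
Error variance = 1066.53 − 873.525 = 193.005; SEM = √193.005 = 13.893.

13.893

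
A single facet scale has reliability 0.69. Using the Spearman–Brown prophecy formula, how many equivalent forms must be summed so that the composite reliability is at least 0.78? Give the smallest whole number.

k ≥ ρ*(1−ρ₁)/(ρ₁(1−ρ*)) = 0.78·0.31 / (0.69·0.22) = 1.593.
Smallest integer k = 2.

2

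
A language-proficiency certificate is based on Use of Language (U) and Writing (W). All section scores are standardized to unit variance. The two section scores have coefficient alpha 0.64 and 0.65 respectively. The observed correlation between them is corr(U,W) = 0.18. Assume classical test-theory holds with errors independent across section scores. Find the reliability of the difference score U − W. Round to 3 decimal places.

Var(U−W) = 1 + 1 − 2·0.18 = 2 − 0.36 = 1.64.
With uncorrelated errors the cross-covariances are all true-score covariance, so they carry over unchanged; only the diagonal terms shrink to ρᵢσᵢ².
True-score variance = [0.64 + 0.65] − 0.36 = 1.29 − 0.36 = 0.93.
Reliability = 0.93 / 1.64 = 0.567.

0.567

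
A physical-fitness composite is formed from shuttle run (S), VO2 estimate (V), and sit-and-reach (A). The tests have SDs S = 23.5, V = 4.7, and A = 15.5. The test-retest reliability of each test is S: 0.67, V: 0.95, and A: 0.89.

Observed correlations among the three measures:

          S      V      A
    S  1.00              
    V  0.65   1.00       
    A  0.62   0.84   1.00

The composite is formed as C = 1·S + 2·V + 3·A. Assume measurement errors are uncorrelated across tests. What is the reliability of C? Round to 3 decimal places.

0.918

Var(C) = 23.5² + 2²·4.7² + 3²·15.5² + 2·[2·23.5·4.7·0.65 + 3·23.5·15.5·0.62 + 6·4.7·15.5·0.84] = 2802.86 + 2376.51 = 5179.37.
Because errors are independent across components, Cov(Tᵢ,Tⱼ) = Cov(Xᵢ,Xⱼ); the off-diagonal part of the true-score variance is the same as above.
True-score variance = [23.5²·0.67 + 2²·4.7²·0.95 + 3²·15.5²·0.89] + 2376.51 = 2378.35 + 2376.51 = 4754.86.
Reliability = 4754.86 / 5179.37 = 0.918.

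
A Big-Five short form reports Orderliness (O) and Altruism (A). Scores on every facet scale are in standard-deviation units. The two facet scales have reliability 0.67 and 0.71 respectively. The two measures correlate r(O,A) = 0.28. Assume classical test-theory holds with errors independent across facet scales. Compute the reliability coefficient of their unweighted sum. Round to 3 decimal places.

Var(O+A) = 2 + 2·[0.28] = 2 + 0.56 = 2.56.
Because errors are independent across components, Cov(Tᵢ,Tⱼ) = Cov(Xᵢ,Xⱼ); the off-diagonal part of the true-score variance is the same as above.
True-score variance = [0.67 + 0.71] + 0.56 = 1.38 + 0.56 = 1.94.
Reliability = 1.94 / 2.56 = 0.758.

0.758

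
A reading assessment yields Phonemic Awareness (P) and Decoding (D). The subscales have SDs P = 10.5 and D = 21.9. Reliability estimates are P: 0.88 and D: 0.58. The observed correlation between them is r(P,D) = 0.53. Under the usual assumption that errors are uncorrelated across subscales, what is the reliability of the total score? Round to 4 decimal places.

0.7425

Var(P+D) = 10.5² + 21.9² + 2·[10.5·21.9·0.53] = 589.86 + 243.747 = 833.607.
With uncorrelated errors the cross-covariances are all true-score covariance, so they carry over unchanged; only the diagonal terms shrink to ρᵢσᵢ².
True-score variance = [10.5²·0.88 + 21.9²·0.58] + 243.747 = 375.194 + 243.747 = 618.941.
Reliability = 618.941 / 833.607 = 0.7425.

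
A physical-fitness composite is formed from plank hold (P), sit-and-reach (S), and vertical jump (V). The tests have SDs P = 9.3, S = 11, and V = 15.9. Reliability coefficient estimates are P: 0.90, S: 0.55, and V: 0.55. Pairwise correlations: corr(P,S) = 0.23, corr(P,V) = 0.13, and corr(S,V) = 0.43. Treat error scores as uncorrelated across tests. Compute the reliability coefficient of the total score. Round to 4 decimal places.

Var(P+S+V) = 9.3² + 11² + 15.9² + 2·[9.3·11·0.23 + 9.3·15.9·0.13 + 11·15.9·0.43] = 460.3 + 235.918 = 696.218.
With uncorrelated errors the cross-covariances are all true-score covariance, so they carry over unchanged; only the diagonal terms shrink to ρᵢσᵢ².
True-score variance = [9.3²·0.90 + 11²·0.55 + 15.9²·0.55] + 235.918 = 283.437 + 235.918 = 519.355.
Reliability = 519.355 / 696.218 = 0.7460.

0.7460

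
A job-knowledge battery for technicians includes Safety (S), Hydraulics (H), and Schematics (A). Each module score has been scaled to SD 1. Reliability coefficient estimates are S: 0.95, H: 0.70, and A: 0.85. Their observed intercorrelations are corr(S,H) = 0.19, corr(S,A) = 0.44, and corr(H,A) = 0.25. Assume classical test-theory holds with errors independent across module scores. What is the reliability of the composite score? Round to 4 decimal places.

0.8950

Var(S+H+A) = 3 + 2·[0.19 + 0.44 + 0.25] = 3 + 1.76 = 4.76.
Because errors are independent across components, Cov(Tᵢ,Tⱼ) = Cov(Xᵢ,Xⱼ); the off-diagonal part of the true-score variance is the same as above.
True-score variance = [0.95 + 0.70 + 0.85] + 1.76 = 2.5 + 1.76 = 4.26.
Reliability = 4.26 / 4.76 = 0.8950.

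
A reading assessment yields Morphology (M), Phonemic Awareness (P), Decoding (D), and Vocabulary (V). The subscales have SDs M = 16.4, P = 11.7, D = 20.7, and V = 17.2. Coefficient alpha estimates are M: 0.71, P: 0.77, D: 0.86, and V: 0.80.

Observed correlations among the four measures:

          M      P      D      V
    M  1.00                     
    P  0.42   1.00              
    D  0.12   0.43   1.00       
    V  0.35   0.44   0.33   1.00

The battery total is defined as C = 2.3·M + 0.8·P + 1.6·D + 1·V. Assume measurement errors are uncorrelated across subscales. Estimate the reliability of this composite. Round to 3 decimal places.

0.864

Var(C) = 2.3²·16.4² + 0.8²·11.7² + 1.6²·20.7² + 17.2² + 2·[1.84·16.4·11.7·0.42 + 3.68·16.4·20.7·0.12 + 2.3·16.4·17.2·0.35 + 1.28·11.7·20.7·0.43 + 0.8·11.7·17.2·0.44 + 1.6·20.7·17.2·0.33] = 2903.18 + 1834.8 = 4737.98.
With uncorrelated errors the cross-covariances are all true-score covariance, so they carry over unchanged; only the diagonal terms shrink to ρᵢσᵢ².
True-score variance = [2.3²·16.4²·0.71 + 0.8²·11.7²·0.77 + 1.6²·20.7²·0.86 + 17.2²·0.80] + 1834.8 = 2257.68 + 1834.8 = 4092.48.
Reliability = 4092.48 / 4737.98 = 0.864.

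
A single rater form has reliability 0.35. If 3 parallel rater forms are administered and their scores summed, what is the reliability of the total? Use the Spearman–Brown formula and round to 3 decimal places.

ρ_k = kρ / (1 + (k−1)ρ) = 3·0.35 / (1 + 2·0.35) = 1.050 / 1.700 = 0.618.

0.618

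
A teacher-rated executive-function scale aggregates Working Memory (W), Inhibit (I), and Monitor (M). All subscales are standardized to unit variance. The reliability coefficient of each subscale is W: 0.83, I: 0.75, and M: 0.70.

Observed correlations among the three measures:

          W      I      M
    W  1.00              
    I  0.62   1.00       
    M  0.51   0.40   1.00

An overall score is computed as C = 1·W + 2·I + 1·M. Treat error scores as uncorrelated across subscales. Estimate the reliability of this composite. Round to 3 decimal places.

0.868

Var(C) = 1 + 2² + 1 + 2·[2·0.62 + 0.51 + 2·0.40] = 6 + 5.1 = 11.1.
Because errors are independent across components, Cov(Tᵢ,Tⱼ) = Cov(Xᵢ,Xⱼ); the off-diagonal part of the true-score variance is the same as above.
True-score variance = [0.83 + 2²·0.75 + 0.70] + 5.1 = 4.53 + 5.1 = 9.63.
Reliability = 9.63 / 11.1 = 0.868.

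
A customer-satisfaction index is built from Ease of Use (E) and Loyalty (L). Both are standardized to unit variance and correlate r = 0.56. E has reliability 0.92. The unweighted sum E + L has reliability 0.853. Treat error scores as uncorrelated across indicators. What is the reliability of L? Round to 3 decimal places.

0.621

Var(E+L) = 2 + 2·0.56 = 3.120.
True-score variance = ρ_E + ρ_L + 2·0.56, so 0.853 = (0.92 + ρ_L + 1.12) / 3.120.
ρ_L = 0.853·3.120 − 0.92 − 1.12 = 0.621.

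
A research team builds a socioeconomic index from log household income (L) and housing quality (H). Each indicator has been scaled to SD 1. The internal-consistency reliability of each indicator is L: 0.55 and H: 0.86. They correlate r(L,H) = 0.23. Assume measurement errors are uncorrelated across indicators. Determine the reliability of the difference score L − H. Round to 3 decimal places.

0.617

Var(L−H) = 1 + 1 − 2·0.23 = 2 − 0.46 = 1.54.
With uncorrelated errors the cross-covariances are all true-score covariance, so they carry over unchanged; only the diagonal terms shrink to ρᵢσᵢ².
True-score variance = [0.55 + 0.86] − 0.46 = 1.41 − 0.46 = 0.95.
Reliability = 0.95 / 1.54 = 0.617.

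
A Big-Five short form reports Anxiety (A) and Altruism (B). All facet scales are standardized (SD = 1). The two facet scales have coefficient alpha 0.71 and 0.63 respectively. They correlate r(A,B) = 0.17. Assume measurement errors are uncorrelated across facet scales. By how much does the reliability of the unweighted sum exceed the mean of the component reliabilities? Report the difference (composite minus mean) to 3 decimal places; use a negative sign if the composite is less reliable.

Var(sum) = 2 + 0.34 = 2.34; true-score variance = 1.34 + 0.34 = 1.68; composite reliability = 0.7179.
Mean component reliability = 0.6700.
Difference = 0.7179 − 0.6700 = 0.048.

0.048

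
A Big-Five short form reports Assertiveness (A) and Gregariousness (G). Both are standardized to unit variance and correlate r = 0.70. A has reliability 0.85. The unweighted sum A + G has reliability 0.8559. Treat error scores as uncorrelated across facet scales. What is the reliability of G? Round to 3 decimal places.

Var(A+G) = 2 + 2·0.70 = 3.400.
True-score variance = ρ_A + ρ_G + 2·0.70, so 0.8559 = (0.85 + ρ_G + 1.40) / 3.400.
ρ_G = 0.8559·3.400 − 0.85 − 1.40 = 0.660.

0.660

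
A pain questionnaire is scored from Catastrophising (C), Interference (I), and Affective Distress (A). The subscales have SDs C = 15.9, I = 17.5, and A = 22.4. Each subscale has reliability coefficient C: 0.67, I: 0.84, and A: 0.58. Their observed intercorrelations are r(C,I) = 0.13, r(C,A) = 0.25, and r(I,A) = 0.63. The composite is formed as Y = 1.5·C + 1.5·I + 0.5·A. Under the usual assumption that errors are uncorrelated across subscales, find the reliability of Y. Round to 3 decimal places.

0.829

Var(Y) = 1.5²·15.9² + 1.5²·17.5² + 0.5²·22.4² + 2·[2.25·15.9·17.5·0.13 + 0.75·15.9·22.4·0.25 + 0.75·17.5·22.4·0.63] = 1383.33 + 666.776 = 2050.1.
With uncorrelated errors the cross-covariances are all true-score covariance, so they carry over unchanged; only the diagonal terms shrink to ρᵢσᵢ².
True-score variance = [1.5²·15.9²·0.67 + 1.5²·17.5²·0.84 + 0.5²·22.4²·0.58] + 666.776 = 1032.68 + 666.776 = 1699.46.
Reliability = 1699.46 / 2050.1 = 0.829.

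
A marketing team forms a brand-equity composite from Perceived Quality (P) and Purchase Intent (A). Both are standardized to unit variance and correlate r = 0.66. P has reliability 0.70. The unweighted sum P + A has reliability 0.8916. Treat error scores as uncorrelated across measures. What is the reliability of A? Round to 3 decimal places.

0.940

Var(P+A) = 2 + 2·0.66 = 3.320.
True-score variance = ρ_P + ρ_A + 2·0.66, so 0.8916 = (0.70 + ρ_A + 1.32) / 3.320.
ρ_A = 0.8916·3.320 − 0.70 − 1.32 = 0.940.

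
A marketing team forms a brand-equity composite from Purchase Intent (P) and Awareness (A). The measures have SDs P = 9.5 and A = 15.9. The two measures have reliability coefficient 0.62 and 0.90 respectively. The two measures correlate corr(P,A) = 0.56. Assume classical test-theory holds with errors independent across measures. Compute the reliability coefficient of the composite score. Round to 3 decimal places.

Var(P+A) = 9.5² + 15.9² + 2·[9.5·15.9·0.56] = 343.06 + 169.176 = 512.236.
Under uncorrelated errors the observed covariances equal the true-score covariances, so only the own-variance terms attenuate.
True-score variance = [9.5²·0.62 + 15.9²·0.90] + 169.176 = 283.484 + 169.176 = 452.66.
Reliability = 452.66 / 512.236 = 0.884.

0.884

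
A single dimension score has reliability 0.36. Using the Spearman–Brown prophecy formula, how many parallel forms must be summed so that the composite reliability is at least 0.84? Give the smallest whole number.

10

k ≥ ρ*(1−ρ₁)/(ρ₁(1−ρ*)) = 0.84·0.64 / (0.36·0.16) = 9.333.
Smallest integer k = 10.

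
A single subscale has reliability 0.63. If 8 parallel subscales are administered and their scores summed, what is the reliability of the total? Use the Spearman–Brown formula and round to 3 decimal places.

ρ_k = kρ / (1 + (k−1)ρ) = 8·0.63 / (1 + 7·0.63) = 5.040 / 5.410 = 0.932.

0.932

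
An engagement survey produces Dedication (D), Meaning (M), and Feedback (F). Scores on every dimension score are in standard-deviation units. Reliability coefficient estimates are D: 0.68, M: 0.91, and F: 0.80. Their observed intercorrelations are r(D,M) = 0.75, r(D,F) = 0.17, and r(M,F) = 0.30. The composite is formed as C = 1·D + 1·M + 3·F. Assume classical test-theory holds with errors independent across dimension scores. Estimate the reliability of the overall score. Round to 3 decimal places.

0.856

Var(C) = 1 + 1 + 3² + 2·[0.75 + 3·0.17 + 3·0.30] = 11 + 4.32 = 15.32.
With uncorrelated errors the cross-covariances are all true-score covariance, so they carry over unchanged; only the diagonal terms shrink to ρᵢσᵢ².
True-score variance = [0.68 + 0.91 + 3²·0.80] + 4.32 = 8.79 + 4.32 = 13.11.
Reliability = 13.11 / 15.32 = 0.856.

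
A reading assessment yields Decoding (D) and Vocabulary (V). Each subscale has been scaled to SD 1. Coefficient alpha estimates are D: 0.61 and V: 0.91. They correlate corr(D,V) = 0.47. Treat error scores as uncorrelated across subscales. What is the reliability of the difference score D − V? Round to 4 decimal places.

Var(D−V) = 1 + 1 − 2·0.47 = 2 − 0.94 = 1.06.
With uncorrelated errors the cross-covariances are all true-score covariance, so they carry over unchanged; only the diagonal terms shrink to ρᵢσᵢ².
True-score variance = [0.61 + 0.91] − 0.94 = 1.52 − 0.94 = 0.58.
Reliability = 0.58 / 1.06 = 0.5472.

0.5472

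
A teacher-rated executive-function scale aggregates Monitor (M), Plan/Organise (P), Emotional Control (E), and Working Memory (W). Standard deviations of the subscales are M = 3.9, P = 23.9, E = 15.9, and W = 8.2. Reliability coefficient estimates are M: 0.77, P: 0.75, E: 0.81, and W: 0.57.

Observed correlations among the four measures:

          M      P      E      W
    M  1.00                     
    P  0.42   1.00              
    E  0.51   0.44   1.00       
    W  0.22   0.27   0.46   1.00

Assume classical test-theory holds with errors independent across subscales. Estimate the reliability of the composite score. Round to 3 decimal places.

Var(M+P+E+W) = 3.9² + 23.9² + 15.9² + 8.2² + 2·[3.9·23.9·0.42 + 3.9·15.9·0.51 + 3.9·8.2·0.22 + 23.9·15.9·0.44 + 23.9·8.2·0.27 + 15.9·8.2·0.46] = 906.47 + 715.805 = 1622.28.
With uncorrelated errors the cross-covariances are all true-score covariance, so they carry over unchanged; only the diagonal terms shrink to ρᵢσᵢ².
True-score variance = [3.9²·0.77 + 23.9²·0.75 + 15.9²·0.81 + 8.2²·0.57] + 715.805 = 683.222 + 715.805 = 1399.03.
Reliability = 1399.03 / 1622.28 = 0.862.

0.862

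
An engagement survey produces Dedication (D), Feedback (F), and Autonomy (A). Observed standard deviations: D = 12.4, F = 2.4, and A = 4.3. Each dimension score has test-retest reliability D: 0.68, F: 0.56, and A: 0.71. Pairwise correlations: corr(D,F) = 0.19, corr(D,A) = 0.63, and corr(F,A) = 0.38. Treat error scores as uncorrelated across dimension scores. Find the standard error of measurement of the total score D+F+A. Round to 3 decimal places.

7.556

Var(total) = 178.01 + 86.3352 = 264.345.
True-score variance = 120.91 + 86.3352 = 207.246, so reliability = 0.7840.
Error variance = 264.345 − 207.246 = 57.0997; SEM = √57.0997 = 7.556.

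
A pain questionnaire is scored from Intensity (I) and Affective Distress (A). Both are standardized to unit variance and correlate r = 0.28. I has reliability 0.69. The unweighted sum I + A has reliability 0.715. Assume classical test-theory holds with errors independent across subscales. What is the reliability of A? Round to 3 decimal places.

Var(I+A) = 2 + 2·0.28 = 2.560.
True-score variance = ρ_I + ρ_A + 2·0.28, so 0.715 = (0.69 + ρ_A + 0.56) / 2.560.
ρ_A = 0.715·2.560 − 0.69 − 0.56 = 0.580.

0.580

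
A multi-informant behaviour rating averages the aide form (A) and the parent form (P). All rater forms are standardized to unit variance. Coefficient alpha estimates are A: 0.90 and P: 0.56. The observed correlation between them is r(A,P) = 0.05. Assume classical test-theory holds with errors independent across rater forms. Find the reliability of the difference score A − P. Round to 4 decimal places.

Var(A−P) = 1 + 1 − 2·0.05 = 2 − 0.1 = 1.9.
With uncorrelated errors the cross-covariances are all true-score covariance, so they carry over unchanged; only the diagonal terms shrink to ρᵢσᵢ².
True-score variance = [0.90 + 0.56] − 0.1 = 1.46 − 0.1 = 1.36.
Reliability = 1.36 / 1.9 = 0.7158.

0.7158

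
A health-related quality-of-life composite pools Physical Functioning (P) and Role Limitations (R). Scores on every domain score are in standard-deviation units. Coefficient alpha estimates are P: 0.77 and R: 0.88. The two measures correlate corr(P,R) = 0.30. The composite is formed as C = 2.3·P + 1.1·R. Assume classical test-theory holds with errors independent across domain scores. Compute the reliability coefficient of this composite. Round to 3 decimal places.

0.830

Var(C) = 2.3² + 1.1² + 2·[2.53·0.30] = 6.5 + 1.518 = 8.018.
Because errors are independent across components, Cov(Tᵢ,Tⱼ) = Cov(Xᵢ,Xⱼ); the off-diagonal part of the true-score variance is the same as above.
True-score variance = [2.3²·0.77 + 1.1²·0.88] + 1.518 = 5.1381 + 1.518 = 6.6561.
Reliability = 6.6561 / 8.018 = 0.830.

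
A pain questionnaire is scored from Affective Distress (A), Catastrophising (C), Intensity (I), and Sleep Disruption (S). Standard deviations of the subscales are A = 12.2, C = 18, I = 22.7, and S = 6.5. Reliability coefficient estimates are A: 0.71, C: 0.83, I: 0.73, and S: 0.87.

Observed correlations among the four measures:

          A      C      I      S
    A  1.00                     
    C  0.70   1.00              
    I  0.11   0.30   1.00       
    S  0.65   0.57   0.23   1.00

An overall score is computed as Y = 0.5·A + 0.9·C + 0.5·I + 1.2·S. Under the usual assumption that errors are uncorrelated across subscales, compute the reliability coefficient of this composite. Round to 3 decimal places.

0.902

Var(Y) = 0.5²·12.2² + 0.9²·18² + 0.5²·22.7² + 1.2²·6.5² + 2·[0.45·12.2·18·0.70 + 0.25·12.2·22.7·0.11 + 0.6·12.2·6.5·0.65 + 0.45·18·22.7·0.30 + 1.08·18·6.5·0.57 + 0.6·22.7·6.5·0.23] = 489.312 + 510.53 = 999.842.
Because errors are independent across components, Cov(Tᵢ,Tⱼ) = Cov(Xᵢ,Xⱼ); the off-diagonal part of the true-score variance is the same as above.
True-score variance = [0.5²·12.2²·0.71 + 0.9²·18²·0.83 + 0.5²·22.7²·0.73 + 1.2²·6.5²·0.87] + 510.53 = 391.216 + 510.53 = 901.745.
Reliability = 901.745 / 999.842 = 0.902.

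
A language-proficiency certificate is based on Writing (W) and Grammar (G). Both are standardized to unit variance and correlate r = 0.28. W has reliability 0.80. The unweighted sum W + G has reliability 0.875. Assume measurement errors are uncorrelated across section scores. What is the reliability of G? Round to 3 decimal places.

0.880

Var(W+G) = 2 + 2·0.28 = 2.560.
True-score variance = ρ_W + ρ_G + 2·0.28, so 0.875 = (0.80 + ρ_G + 0.56) / 2.560.
ρ_G = 0.875·2.560 − 0.80 − 0.56 = 0.880.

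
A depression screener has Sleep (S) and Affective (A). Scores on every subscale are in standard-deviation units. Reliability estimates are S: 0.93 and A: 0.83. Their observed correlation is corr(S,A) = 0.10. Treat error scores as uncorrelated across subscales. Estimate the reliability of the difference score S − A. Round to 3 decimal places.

Var(S−A) = 1 + 1 − 2·0.10 = 2 − 0.2 = 1.8.
Under uncorrelated errors the observed covariances equal the true-score covariances, so only the own-variance terms attenuate.
True-score variance = [0.93 + 0.83] − 0.2 = 1.76 − 0.2 = 1.56.
Reliability = 1.56 / 1.8 = 0.867.

0.867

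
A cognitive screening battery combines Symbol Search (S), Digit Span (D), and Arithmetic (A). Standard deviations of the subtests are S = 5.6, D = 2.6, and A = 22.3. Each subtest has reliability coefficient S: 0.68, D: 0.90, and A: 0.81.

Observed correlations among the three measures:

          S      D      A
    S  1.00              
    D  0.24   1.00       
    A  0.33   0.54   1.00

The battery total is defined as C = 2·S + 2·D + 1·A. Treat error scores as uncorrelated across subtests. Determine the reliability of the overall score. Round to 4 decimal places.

Var(C) = 2²·5.6² + 2²·2.6² + 22.3² + 2·[4·5.6·2.6·0.24 + 2·5.6·22.3·0.33 + 2·2.6·22.3·0.54] = 649.77 + 318.034 = 967.804.
Because errors are independent across components, Cov(Tᵢ,Tⱼ) = Cov(Xᵢ,Xⱼ); the off-diagonal part of the true-score variance is the same as above.
True-score variance = [2²·5.6²·0.68 + 2²·2.6²·0.90 + 22.3²·0.81] + 318.034 = 512.44 + 318.034 = 830.474.
Reliability = 830.474 / 967.804 = 0.8581.

0.8581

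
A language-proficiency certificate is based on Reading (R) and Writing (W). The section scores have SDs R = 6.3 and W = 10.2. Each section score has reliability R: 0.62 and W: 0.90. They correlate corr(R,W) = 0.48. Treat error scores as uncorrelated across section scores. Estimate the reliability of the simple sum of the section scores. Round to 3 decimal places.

Var(R+W) = 6.3² + 10.2² + 2·[6.3·10.2·0.48] = 143.73 + 61.6896 = 205.42.
Under uncorrelated errors the observed covariances equal the true-score covariances, so only the own-variance terms attenuate.
True-score variance = [6.3²·0.62 + 10.2²·0.90] + 61.6896 = 118.244 + 61.6896 = 179.933.
Reliability = 179.933 / 205.42 = 0.876.

0.876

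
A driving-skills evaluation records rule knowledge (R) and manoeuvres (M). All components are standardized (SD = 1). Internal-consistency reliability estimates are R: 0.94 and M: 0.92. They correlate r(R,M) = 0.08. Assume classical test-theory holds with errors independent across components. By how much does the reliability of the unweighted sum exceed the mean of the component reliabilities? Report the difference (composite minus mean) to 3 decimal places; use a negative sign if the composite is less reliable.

Var(sum) = 2 + 0.16 = 2.16; true-score variance = 1.86 + 0.16 = 2.02; composite reliability = 0.9352.
Mean component reliability = 0.9300.
Difference = 0.9352 − 0.9300 = 0.005.

0.005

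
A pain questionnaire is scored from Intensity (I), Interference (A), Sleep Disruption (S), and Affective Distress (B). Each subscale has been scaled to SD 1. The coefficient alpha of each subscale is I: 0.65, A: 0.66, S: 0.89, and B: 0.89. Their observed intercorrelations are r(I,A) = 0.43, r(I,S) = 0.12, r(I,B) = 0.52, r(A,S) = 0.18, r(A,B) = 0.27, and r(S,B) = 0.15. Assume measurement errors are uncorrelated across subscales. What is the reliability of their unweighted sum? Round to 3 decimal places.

Var(I+A+S+B) = 4 + 2·[0.43 + 0.12 + 0.52 + 0.18 + 0.27 + 0.15] = 4 + 3.34 = 7.34.
Under uncorrelated errors the observed covariances equal the true-score covariances, so only the own-variance terms attenuate.
True-score variance = [0.65 + 0.66 + 0.89 + 0.89] + 3.34 = 3.09 + 3.34 = 6.43.
Reliability = 6.43 / 7.34 = 0.876.

0.876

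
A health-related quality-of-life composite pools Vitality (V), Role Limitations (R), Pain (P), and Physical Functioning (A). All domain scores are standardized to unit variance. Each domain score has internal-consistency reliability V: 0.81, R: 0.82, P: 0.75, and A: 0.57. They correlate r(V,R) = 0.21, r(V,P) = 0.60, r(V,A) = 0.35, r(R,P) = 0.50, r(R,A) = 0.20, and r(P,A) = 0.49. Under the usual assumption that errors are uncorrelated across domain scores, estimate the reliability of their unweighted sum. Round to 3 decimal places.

Var(V+R+P+A) = 4 + 2·[0.21 + 0.60 + 0.35 + 0.50 + 0.20 + 0.49] = 4 + 4.7 = 8.7.
Because errors are independent across components, Cov(Tᵢ,Tⱼ) = Cov(Xᵢ,Xⱼ); the off-diagonal part of the true-score variance is the same as above.
True-score variance = [0.81 + 0.82 + 0.75 + 0.57] + 4.7 = 2.95 + 4.7 = 7.65.
Reliability = 7.65 / 8.7 = 0.879.

0.879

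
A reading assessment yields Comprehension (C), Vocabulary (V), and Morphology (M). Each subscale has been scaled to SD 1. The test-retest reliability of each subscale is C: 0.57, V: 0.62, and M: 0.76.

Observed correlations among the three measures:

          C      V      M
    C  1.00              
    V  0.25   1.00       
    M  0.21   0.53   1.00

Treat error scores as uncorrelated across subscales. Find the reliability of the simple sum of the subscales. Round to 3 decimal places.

0.789

Var(C+V+M) = 3 + 2·[0.25 + 0.21 + 0.53] = 3 + 1.98 = 4.98.
Because errors are independent across components, Cov(Tᵢ,Tⱼ) = Cov(Xᵢ,Xⱼ); the off-diagonal part of the true-score variance is the same as above.
True-score variance = [0.57 + 0.62 + 0.76] + 1.98 = 1.95 + 1.98 = 3.93.
Reliability = 3.93 / 4.98 = 0.789.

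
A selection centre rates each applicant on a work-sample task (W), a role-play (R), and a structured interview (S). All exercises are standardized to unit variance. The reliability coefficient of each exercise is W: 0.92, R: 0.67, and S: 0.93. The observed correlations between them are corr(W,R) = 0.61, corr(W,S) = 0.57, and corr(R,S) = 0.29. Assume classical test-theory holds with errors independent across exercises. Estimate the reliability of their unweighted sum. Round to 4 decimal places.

Var(W+R+S) = 3 + 2·[0.61 + 0.57 + 0.29] = 3 + 2.94 = 5.94.
Under uncorrelated errors the observed covariances equal the true-score covariances, so only the own-variance terms attenuate.
True-score variance = [0.92 + 0.67 + 0.93] + 2.94 = 2.52 + 2.94 = 5.46.
Reliability = 5.46 / 5.94 = 0.9192.

0.9192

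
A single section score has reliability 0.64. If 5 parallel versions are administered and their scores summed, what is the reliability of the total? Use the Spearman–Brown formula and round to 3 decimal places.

ρ_k = kρ / (1 + (k−1)ρ) = 5·0.64 / (1 + 4·0.64) = 3.200 / 3.560 = 0.899.

0.899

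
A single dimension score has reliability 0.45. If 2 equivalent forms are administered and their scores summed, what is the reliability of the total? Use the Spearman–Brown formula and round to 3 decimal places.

0.621

ρ_k = kρ / (1 + (k−1)ρ) = 2·0.45 / (1 + 1·0.45) = 0.900 / 1.450 = 0.621.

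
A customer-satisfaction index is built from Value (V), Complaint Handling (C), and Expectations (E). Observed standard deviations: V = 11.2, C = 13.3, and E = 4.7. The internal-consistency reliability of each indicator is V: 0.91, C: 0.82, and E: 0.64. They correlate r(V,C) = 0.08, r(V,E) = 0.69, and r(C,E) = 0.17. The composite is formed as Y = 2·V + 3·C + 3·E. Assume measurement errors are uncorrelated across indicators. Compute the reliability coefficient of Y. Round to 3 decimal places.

0.868

Var(Y) = 2²·11.2² + 3²·13.3² + 3²·4.7² + 2·[6·11.2·13.3·0.08 + 6·11.2·4.7·0.69 + 9·13.3·4.7·0.17] = 2292.58 + 770.141 = 3062.72.
Under uncorrelated errors the observed covariances equal the true-score covariances, so only the own-variance terms attenuate.
True-score variance = [2²·11.2²·0.91 + 3²·13.3²·0.82 + 3²·4.7²·0.64] + 770.141 = 1889.29 + 770.141 = 2659.43.
Reliability = 2659.43 / 3062.72 = 0.868.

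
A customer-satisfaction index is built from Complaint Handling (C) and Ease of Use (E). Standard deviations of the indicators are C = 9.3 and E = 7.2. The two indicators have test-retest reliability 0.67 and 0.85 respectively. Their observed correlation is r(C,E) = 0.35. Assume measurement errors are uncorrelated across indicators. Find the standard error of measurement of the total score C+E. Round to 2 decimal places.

6.03

Var(total) = 138.33 + 46.872 = 185.202.
True-score variance = 102.012 + 46.872 = 148.884, so reliability = 0.8039.
Error variance = 185.202 − 148.884 = 36.3177; SEM = √36.3177 = 6.03.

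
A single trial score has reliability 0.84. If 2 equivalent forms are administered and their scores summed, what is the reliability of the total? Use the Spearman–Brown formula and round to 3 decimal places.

ρ_k = kρ / (1 + (k−1)ρ) = 2·0.84 / (1 + 1·0.84) = 1.680 / 1.840 = 0.913.

0.913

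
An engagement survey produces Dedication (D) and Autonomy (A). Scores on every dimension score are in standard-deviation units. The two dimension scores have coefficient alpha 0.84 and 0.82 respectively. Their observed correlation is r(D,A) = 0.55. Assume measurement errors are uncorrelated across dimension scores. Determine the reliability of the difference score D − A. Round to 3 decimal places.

Var(D−A) = 1 + 1 − 2·0.55 = 2 − 1.1 = 0.9.
With uncorrelated errors the cross-covariances are all true-score covariance, so they carry over unchanged; only the diagonal terms shrink to ρᵢσᵢ².
True-score variance = [0.84 + 0.82] − 1.1 = 1.66 − 1.1 = 0.56.
Reliability = 0.56 / 0.9 = 0.622.

0.622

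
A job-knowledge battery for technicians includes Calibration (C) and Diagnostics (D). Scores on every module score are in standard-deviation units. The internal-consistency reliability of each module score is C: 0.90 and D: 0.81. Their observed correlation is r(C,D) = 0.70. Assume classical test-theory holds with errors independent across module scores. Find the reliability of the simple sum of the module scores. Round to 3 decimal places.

0.915

Var(C+D) = 2 + 2·[0.70] = 2 + 1.4 = 3.4.
Under uncorrelated errors the observed covariances equal the true-score covariances, so only the own-variance terms attenuate.
True-score variance = [0.90 + 0.81] + 1.4 = 1.71 + 1.4 = 3.11.
Reliability = 3.11 / 3.4 = 0.915.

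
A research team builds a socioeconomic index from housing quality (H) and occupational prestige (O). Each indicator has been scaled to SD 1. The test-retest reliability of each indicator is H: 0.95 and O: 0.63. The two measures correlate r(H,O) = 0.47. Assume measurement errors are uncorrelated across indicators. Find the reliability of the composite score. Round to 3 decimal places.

0.857

Var(H+O) = 2 + 2·[0.47] = 2 + 0.94 = 2.94.
Because errors are independent across components, Cov(Tᵢ,Tⱼ) = Cov(Xᵢ,Xⱼ); the off-diagonal part of the true-score variance is the same as above.
True-score variance = [0.95 + 0.63] + 0.94 = 1.58 + 0.94 = 2.52.
Reliability = 2.52 / 2.94 = 0.857.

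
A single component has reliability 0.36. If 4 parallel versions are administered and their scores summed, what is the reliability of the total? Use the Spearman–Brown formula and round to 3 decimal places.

ρ_k = kρ / (1 + (k−1)ρ) = 4·0.36 / (1 + 3·0.36) = 1.440 / 2.080 = 0.692.

0.692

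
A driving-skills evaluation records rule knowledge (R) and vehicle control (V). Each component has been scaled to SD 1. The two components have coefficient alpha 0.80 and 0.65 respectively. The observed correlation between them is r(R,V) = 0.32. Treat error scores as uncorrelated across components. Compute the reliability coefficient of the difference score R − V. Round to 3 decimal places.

0.596

Var(R−V) = 1 + 1 − 2·0.32 = 2 − 0.64 = 1.36.
Because errors are independent across components, Cov(Tᵢ,Tⱼ) = Cov(Xᵢ,Xⱼ); the off-diagonal part of the true-score variance is the same as above.
True-score variance = [0.80 + 0.65] − 0.64 = 1.45 − 0.64 = 0.81.
Reliability = 0.81 / 1.36 = 0.596.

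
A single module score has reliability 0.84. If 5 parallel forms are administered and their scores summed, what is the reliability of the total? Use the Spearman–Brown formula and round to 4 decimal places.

0.9633

ρ_k = kρ / (1 + (k−1)ρ) = 5·0.84 / (1 + 4·0.84) = 4.200 / 4.360 = 0.9633.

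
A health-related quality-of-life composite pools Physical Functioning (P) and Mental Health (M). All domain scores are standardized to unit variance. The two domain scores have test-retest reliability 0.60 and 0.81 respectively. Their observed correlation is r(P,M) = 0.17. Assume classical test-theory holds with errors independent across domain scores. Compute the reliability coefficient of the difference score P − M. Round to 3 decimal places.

Var(P−M) = 1 + 1 − 2·0.17 = 2 − 0.34 = 1.66.
Under uncorrelated errors the observed covariances equal the true-score covariances, so only the own-variance terms attenuate.
True-score variance = [0.60 + 0.81] − 0.34 = 1.41 − 0.34 = 1.07.
Reliability = 1.07 / 1.66 = 0.645.

0.645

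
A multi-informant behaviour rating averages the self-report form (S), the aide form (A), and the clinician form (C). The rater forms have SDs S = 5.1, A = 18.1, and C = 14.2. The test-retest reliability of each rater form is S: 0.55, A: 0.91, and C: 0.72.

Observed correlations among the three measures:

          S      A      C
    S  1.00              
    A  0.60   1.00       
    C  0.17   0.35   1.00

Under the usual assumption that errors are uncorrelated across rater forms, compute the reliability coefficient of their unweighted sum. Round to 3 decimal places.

0.888

Var(S+A+C) = 5.1² + 18.1² + 14.2² + 2·[5.1·18.1·0.60 + 5.1·14.2·0.17 + 18.1·14.2·0.35] = 555.26 + 315.309 = 870.569.
Under uncorrelated errors the observed covariances equal the true-score covariances, so only the own-variance terms attenuate.
True-score variance = [5.1²·0.55 + 18.1²·0.91 + 14.2²·0.72] + 315.309 = 457.611 + 315.309 = 772.92.
Reliability = 772.92 / 870.569 = 0.888.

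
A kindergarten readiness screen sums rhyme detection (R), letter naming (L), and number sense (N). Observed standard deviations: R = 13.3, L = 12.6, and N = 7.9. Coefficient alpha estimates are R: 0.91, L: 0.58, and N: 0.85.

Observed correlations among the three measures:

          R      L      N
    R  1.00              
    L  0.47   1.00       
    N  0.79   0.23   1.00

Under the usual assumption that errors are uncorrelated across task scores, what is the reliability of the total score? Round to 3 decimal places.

Var(R+L+N) = 13.3² + 12.6² + 7.9² + 2·[13.3·12.6·0.47 + 13.3·7.9·0.79 + 12.6·7.9·0.23] = 398.06 + 369.324 = 767.384.
Because errors are independent across components, Cov(Tᵢ,Tⱼ) = Cov(Xᵢ,Xⱼ); the off-diagonal part of the true-score variance is the same as above.
True-score variance = [13.3²·0.91 + 12.6²·0.58 + 7.9²·0.85] + 369.324 = 306.099 + 369.324 = 675.423.
Reliability = 675.423 / 767.384 = 0.880.

0.880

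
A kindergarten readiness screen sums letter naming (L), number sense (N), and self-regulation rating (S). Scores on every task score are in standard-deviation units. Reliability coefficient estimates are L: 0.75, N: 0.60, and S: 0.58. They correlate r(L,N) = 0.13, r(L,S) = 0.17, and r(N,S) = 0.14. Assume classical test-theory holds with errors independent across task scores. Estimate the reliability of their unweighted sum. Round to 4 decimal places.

Var(L+N+S) = 3 + 2·[0.13 + 0.17 + 0.14] = 3 + 0.88 = 3.88.
With uncorrelated errors the cross-covariances are all true-score covariance, so they carry over unchanged; only the diagonal terms shrink to ρᵢσᵢ².
True-score variance = [0.75 + 0.60 + 0.58] + 0.88 = 1.93 + 0.88 = 2.81.
Reliability = 2.81 / 3.88 = 0.7242.

0.7242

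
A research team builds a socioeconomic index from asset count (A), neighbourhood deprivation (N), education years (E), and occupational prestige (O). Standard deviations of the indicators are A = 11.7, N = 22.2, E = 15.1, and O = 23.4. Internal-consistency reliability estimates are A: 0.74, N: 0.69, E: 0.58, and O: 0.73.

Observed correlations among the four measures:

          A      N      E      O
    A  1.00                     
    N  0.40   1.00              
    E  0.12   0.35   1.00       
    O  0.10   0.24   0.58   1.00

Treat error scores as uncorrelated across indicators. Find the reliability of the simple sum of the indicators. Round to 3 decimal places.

0.834

Var(A+N+E+O) = 11.7² + 22.2² + 15.1² + 23.4² + 2·[11.7·22.2·0.40 + 11.7·15.1·0.12 + 11.7·23.4·0.10 + 22.2·15.1·0.35 + 22.2·23.4·0.24 + 15.1·23.4·0.58] = 1405.3 + 1198.83 = 2604.13.
Because errors are independent across components, Cov(Tᵢ,Tⱼ) = Cov(Xᵢ,Xⱼ); the off-diagonal part of the true-score variance is the same as above.
True-score variance = [11.7²·0.74 + 22.2²·0.69 + 15.1²·0.58 + 23.4²·0.73] + 1198.83 = 973.323 + 1198.83 = 2172.15.
Reliability = 2172.15 / 2604.13 = 0.834.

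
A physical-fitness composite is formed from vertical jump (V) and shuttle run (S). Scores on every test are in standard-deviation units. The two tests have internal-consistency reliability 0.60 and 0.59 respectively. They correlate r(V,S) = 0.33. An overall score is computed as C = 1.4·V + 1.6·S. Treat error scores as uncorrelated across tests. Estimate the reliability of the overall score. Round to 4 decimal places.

0.6943

Var(C) = 1.4² + 1.6² + 2·[2.24·0.33] = 4.52 + 1.4784 = 5.9984.
Because errors are independent across components, Cov(Tᵢ,Tⱼ) = Cov(Xᵢ,Xⱼ); the off-diagonal part of the true-score variance is the same as above.
True-score variance = [1.4²·0.60 + 1.6²·0.59] + 1.4784 = 2.6864 + 1.4784 = 4.1648.
Reliability = 4.1648 / 5.9984 = 0.6943.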